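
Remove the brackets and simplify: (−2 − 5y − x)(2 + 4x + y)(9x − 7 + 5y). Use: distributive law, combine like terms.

(−2 − 5y − x)(2 + 4x + y)(9x − 7 + 5y)
= (−4 − 8x − 2y − 10y − 20xy − 5y^2 − 2x − 4x^2 − xy)(9x − 7 + 5y)    [distributive law]
= (−4 − 10x − 12y − 21xy − 5y^2 − 4x^2)(9x − 7 + 5y)    [combine like terms]
= −36x + 28 − 20y − 90x^2 + 70x − 50xy − 108xy + 84y − 60y^2 − 189x^2y + 147xy − 105xy^2 − 45xy^2 + 35y^2 − 25y^3 − 36x^3 + 28x^2 − 20x^2y    [distributive law]
= 34x + 28 + 64y − 62x^2 − 11xy − 25y^2 − 209x^2y − 150xy^2 − 25y^3 − 36x^3    [combine like terms]

34x + 28 + 64y − 62x^2 − 11xy − 25y^2 − 209x^2y − 150xy^2 − 25y^3 − 36x^3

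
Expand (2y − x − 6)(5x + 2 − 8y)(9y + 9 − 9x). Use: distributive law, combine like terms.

306xy^2 − 594xy − 207x^2y + 324y^2 + 360y − 144y^3 + 243x^2 + 45x^3 − 180x − 108

(2y − x − 6)(5x + 2 − 8y)(9y + 9 − 9x)
= (10xy + 4y − 16y^2 − 5x^2 − 2x + 8xy − 30x − 12 + 48y)(9y + 9 − 9x)    [distributive law]
= (18xy + 52y − 16y^2 − 5x^2 − 32x − 12)(9y + 9 − 9x)    [combine like terms]
= 162xy^2 + 162xy − 162x^2y + 468y^2 + 468y − 468xy − 144y^3 − 144y^2 + 144xy^2 − 45x^2y − 45x^2 + 45x^3 − 288xy − 288x + 288x^2 − 108y − 108 + 108x    [distributive law]
= 306xy^2 − 594xy − 207x^2y + 324y^2 + 360y − 144y^3 + 243x^2 + 45x^3 − 180x − 108    [combine like terms]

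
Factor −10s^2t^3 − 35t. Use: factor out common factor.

5t(−2s^2t^2 − 7)

−10s^2t^3 − 35t
= 5(−2s^2t^3 − 7t)    [factor out 5]
= 5t(−2s^2t^2 − 7)    [factor out t]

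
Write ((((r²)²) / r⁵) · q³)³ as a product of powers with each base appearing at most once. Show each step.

q⁹r⁻³

((((r²)²) / r⁵) · q³)³
= ((((r²)²) / r⁵)³) · ((q³)³)    [power of a product]
= ((((r²)²)³) / ((r⁵)³)) · ((q³)³)    [power of a quotient]
= (((r²)⁶) / ((r⁵)³)) · ((q³)³)    [power of a power]
= (r¹² / ((r⁵)³)) · ((q³)³)    [power of a power]
= (r¹² / r¹⁵) · ((q³)³)    [power of a power]
= r⁻³ · ((q³)³)    [quotient of powers]
= r⁻³ · q⁹    [power of a power]
= q⁹r⁻³    [rearrange]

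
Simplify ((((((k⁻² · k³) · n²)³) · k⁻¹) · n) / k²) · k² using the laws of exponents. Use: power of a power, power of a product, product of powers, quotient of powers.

k²n⁷

((((((k⁻² · k³) · n²)³) · k⁻¹) · n) / k²) · k²
= ((((((k⁻² · k³)³) · ((n²)³)) · k⁻¹) · n) / k²) · k²    [power of a product]
= (((((((k⁻²)³) · ((k³)³)) · ((n²)³)) · k⁻¹) · n) / k²) · k²    [power of a product]
= (((((k⁻⁶ · ((k³)³)) · ((n²)³)) · k⁻¹) · n) / k²) · k²    [power of a power]
= (((((k⁻⁶ · k⁹) · ((n²)³)) · k⁻¹) · n) / k²) · k²    [power of a power]
= ((((k³ · ((n²)³)) · k⁻¹) · n) / k²) · k²    [product of powers]
= ((((k³ · n⁶) · k⁻¹) · n) / k²) · k²    [power of a power]
= k²n⁷    [quotient of powers; product of powers]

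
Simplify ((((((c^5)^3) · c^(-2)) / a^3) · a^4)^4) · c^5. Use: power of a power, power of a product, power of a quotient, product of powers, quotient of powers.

((((((c^5)^3) · c^(-2)) / a^3) · a^4)^4) · c^5
= ((((((c^5)^3) · c^(-2)) / a^3)^4) · ((a^4)^4)) · c^5    [power of a product]
= ((((((c^5)^3) · c^(-2))^4) / ((a^3)^4)) · ((a^4)^4)) · c^5    [power of a quotient]
= ((((((c^5)^3)^4) · ((c^(-2))^4)) / ((a^3)^4)) · ((a^4)^4)) · c^5    [power of a product]
= (((((c^5)^12) · ((c^(-2))^4)) / ((a^3)^4)) · ((a^4)^4)) · c^5    [power of a power]
= (((c^60 · ((c^(-2))^4)) / ((a^3)^4)) · ((a^4)^4)) · c^5    [power of a power]
= (((c^60 · c^(-8)) / ((a^3)^4)) · ((a^4)^4)) · c^5    [power of a power]
= ((c^52 / ((a^3)^4)) · ((a^4)^4)) · c^5    [product of powers]
= ((c^52 / a^12) · ((a^4)^4)) · c^5    [power of a power]
= ((c^52 / a^12) · a^16) · c^5    [power of a power]
= a^4·c^57    [quotient of powers; product of powers]

a^4·c^57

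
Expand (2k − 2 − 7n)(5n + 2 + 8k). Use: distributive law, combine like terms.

(2k − 2 − 7n)(5n + 2 + 8k)
= 10kn + 4k + 16k^2 − 10n − 4 − 16k − 35n^2 − 14n − 56kn    [distributive law]
= −46kn − 12k + 16k^2 − 24n − 4 − 35n^2    [combine like terms]

−46kn − 12k + 16k^2 − 24n − 4 − 35n^2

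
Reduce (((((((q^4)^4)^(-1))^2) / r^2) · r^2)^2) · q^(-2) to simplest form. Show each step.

q^(-66)

(((((((q^4)^4)^(-1))^2) / r^2) · r^2)^2) · q^(-2)
= (((((((q^4)^4)^(-1))^2) / r^2)^2) · ((r^2)^2)) · q^(-2)    [power of a product]
= (((((((q^4)^4)^(-1))^2)^2) / ((r^2)^2)) · ((r^2)^2)) · q^(-2)    [power of a quotient]
= ((((((q^4)^4)^(-1))^4) / ((r^2)^2)) · ((r^2)^2)) · q^(-2)    [power of a power]
= (((((q^4)^4)^(-4)) / ((r^2)^2)) · ((r^2)^2)) · q^(-2)    [power of a power]
= ((((q^4)^(-16)) / ((r^2)^2)) · ((r^2)^2)) · q^(-2)    [power of a power]
= ((q^(-64) / ((r^2)^2)) · ((r^2)^2)) · q^(-2)    [power of a power]
= ((q^(-64) / r^4) · ((r^2)^2)) · q^(-2)    [power of a power]
= ((q^(-64) / r^4) · r^4) · q^(-2)    [power of a power]
= q^(-66)    [quotient of powers; product of powers]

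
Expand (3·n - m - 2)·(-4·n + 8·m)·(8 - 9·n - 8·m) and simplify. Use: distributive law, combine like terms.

-168·n^2 + 108·n^3 - 156·m·n^2 + 304·m·n - 152·m^2·n + 64·m^2 + 64·m^3 + 64·n - 128·m

(3·n - m - 2)·(-4·n + 8·m)·(8 - 9·n - 8·m)
= (-12·n^2 + 24·m·n + 4·m·n - 8·m^2 + 8·n - 16·m)·(8 - 9·n - 8·m)    [distributive law]
= (-12·n^2 + 28·m·n - 8·m^2 + 8·n - 16·m)·(8 - 9·n - 8·m)    [combine like terms]
= -96·n^2 + 108·n^3 + 96·m·n^2 + 224·m·n - 252·m·n^2 - 224·m^2·n - 64·m^2 + 72·m^2·n + 64·m^3 + 64·n - 72·n^2 - 64·m·n - 128·m + 144·m·n + 128·m^2    [distributive law]
= -168·n^2 + 108·n^3 - 156·m·n^2 + 304·m·n - 152·m^2·n + 64·m^2 + 64·m^3 + 64·n - 128·m    [combine like terms]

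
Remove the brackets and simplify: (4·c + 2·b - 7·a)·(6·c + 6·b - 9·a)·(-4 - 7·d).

-96·c^2 - 168·c^2·d - 144·b·c - 252·b·c·d + 312·a·c + 546·a·c·d - 48·b^2 - 84·b^2·d + 240·a·b + 420·a·b·d - 252·a^2 - 441·a^2·d

(4·c + 2·b - 7·a)·(6·c + 6·b - 9·a)·(-4 - 7·d)
= (24·c^2 + 24·b·c - 36·a·c + 12·b·c + 12·b^2 - 18·a·b - 42·a·c - 42·a·b + 63·a^2)·(-4 - 7·d)    [distributive law]
= (24·c^2 + 36·b·c - 78·a·c + 12·b^2 - 60·a·b + 63·a^2)·(-4 - 7·d)    [combine like terms]
= -96·c^2 - 168·c^2·d - 144·b·c - 252·b·c·d + 312·a·c + 546·a·c·d - 48·b^2 - 84·b^2·d + 240·a·b + 420·a·b·d - 252·a^2 - 441·a^2·d    [distributive law]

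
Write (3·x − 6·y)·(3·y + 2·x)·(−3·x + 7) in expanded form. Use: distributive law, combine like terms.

(3·x − 6·y)·(3·y + 2·x)·(−3·x + 7)
= (9·x·y + 6·x^2 − 18·y^2 − 12·x·y)·(−3·x + 7)    [distributive law]
= (−3·x·y + 6·x^2 − 18·y^2)·(−3·x + 7)    [combine like terms]
= 9·x^2·y − 21·x·y − 18·x^3 + 42·x^2 + 54·x·y^2 − 126·y^2    [distributive law]

9·x^2·y − 21·x·y − 18·x^3 + 42·x^2 + 54·x·y^2 − 126·y^2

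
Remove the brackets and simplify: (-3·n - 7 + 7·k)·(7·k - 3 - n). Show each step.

-28·k·n + 16·n + 3·n^2 - 70·k + 21 + 49·k^2

(-3·n - 7 + 7·k)·(7·k - 3 - n)
= -21·k·n + 9·n + 3·n^2 - 49·k + 21 + 7·n + 49·k^2 - 21·k - 7·k·n    [distributive law]
= -28·k·n + 16·n + 3·n^2 - 70·k + 21 + 49·k^2    [combine like terms]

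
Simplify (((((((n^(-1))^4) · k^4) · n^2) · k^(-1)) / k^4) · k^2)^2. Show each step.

k^2n^(-4)

(((((((n^(-1))^4) · k^4) · n^2) · k^(-1)) / k^4) · k^2)^2
= (((((((n^(-1))^4) · k^4) · n^2) · k^(-1)) / k^4)^2) · ((k^2)^2)    [power of a product]
= (((((((n^(-1))^4) · k^4) · n^2) · k^(-1))^2) / ((k^4)^2)) · ((k^2)^2)    [power of a quotient]
= (((((((n^(-1))^4) · k^4) · n^2)^2) · ((k^(-1))^2)) / ((k^4)^2)) · ((k^2)^2)    [power of a product]
= (((((((n^(-1))^4) · k^4)^2) · ((n^2)^2)) · ((k^(-1))^2)) / ((k^4)^2)) · ((k^2)^2)    [power of a product]
= (((((((n^(-1))^4)^2) · ((k^4)^2)) · ((n^2)^2)) · ((k^(-1))^2)) / ((k^4)^2)) · ((k^2)^2)    [power of a product]
= ((((((n^(-1))^8) · ((k^4)^2)) · ((n^2)^2)) · ((k^(-1))^2)) / ((k^4)^2)) · ((k^2)^2)    [power of a power]
= ((((n^(-8) · ((k^4)^2)) · ((n^2)^2)) · ((k^(-1))^2)) / ((k^4)^2)) · ((k^2)^2)    [power of a power]
= ((((n^(-8) · k^8) · ((n^2)^2)) · ((k^(-1))^2)) / ((k^4)^2)) · ((k^2)^2)    [power of a power]
= ((((n^(-8) · k^8) · n^4) · ((k^(-1))^2)) / ((k^4)^2)) · ((k^2)^2)    [power of a power]
= ((((n^(-8) · k^8) · n^4) · k^(-2)) / ((k^4)^2)) · ((k^2)^2)    [power of a power]
= ((((n^(-8) · k^8) · n^4) · k^(-2)) / k^8) · ((k^2)^2)    [power of a power]
= ((((n^(-8) · k^8) · n^4) · k^(-2)) / k^8) · k^4    [power of a power]
= k^2n^(-4)    [quotient of powers; product of powers]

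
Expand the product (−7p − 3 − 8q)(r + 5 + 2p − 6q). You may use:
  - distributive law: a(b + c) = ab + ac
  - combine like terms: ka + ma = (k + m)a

−7pr − 41p − 14p^2 + 26pq − 3r − 15 − 22q − 8qr + 48q^2

(−7p − 3 − 8q)(r + 5 + 2p − 6q)
= −7pr − 35p − 14p^2 + 42pq − 3r − 15 − 6p + 18q − 8qr − 40q − 16pq + 48q^2    [distributive law]
= −7pr − 41p − 14p^2 + 26pq − 3r − 15 − 22q − 8qr + 48q^2    [combine like terms]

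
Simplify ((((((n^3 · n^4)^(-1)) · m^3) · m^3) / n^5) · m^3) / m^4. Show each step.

m^5n^(-12)

((((((n^3 · n^4)^(-1)) · m^3) · m^3) / n^5) · m^3) / m^4
= (((((((n^3)^(-1)) · ((n^4)^(-1))) · m^3) · m^3) / n^5) · m^3) / m^4    [power of a product]
= (((((n^(-3) · ((n^4)^(-1))) · m^3) · m^3) / n^5) · m^3) / m^4    [power of a power]
= (((((n^(-3) · n^(-4)) · m^3) · m^3) / n^5) · m^3) / m^4    [power of a power]
= ((((n^(-7) · m^3) · m^3) / n^5) · m^3) / m^4    [product of powers]
= m^5n^(-12)    [quotient of powers; product of powers]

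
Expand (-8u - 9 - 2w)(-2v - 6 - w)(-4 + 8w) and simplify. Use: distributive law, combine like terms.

-64uv + 128uvw - 192u + 352uw + 64uw^2 - 72v + 128vw - 216 + 348w + 160w^2 + 32vw^2 + 16w^3

(-8u - 9 - 2w)(-2v - 6 - w)(-4 + 8w)
= (16uv + 48u + 8uw + 18v + 54 + 9w + 4vw + 12w + 2w^2)(-4 + 8w)    [distributive law]
= (16uv + 48u + 8uw + 18v + 54 + 21w + 4vw + 2w^2)(-4 + 8w)    [combine like terms]
= -64uv + 128uvw - 192u + 384uw - 32uw + 64uw^2 - 72v + 144vw - 216 + 432w - 84w + 168w^2 - 16vw + 32vw^2 - 8w^2 + 16w^3    [distributive law]
= -64uv + 128uvw - 192u + 352uw + 64uw^2 - 72v + 128vw - 216 + 348w + 160w^2 + 32vw^2 + 16w^3    [combine like terms]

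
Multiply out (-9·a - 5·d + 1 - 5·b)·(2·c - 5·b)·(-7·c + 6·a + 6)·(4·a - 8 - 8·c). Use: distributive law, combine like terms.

(-9·a - 5·d + 1 - 5·b)·(2·c - 5·b)·(-7·c + 6·a + 6)·(4·a - 8 - 8·c)
= (-18·a·c + 45·a·b - 10·c·d + 25·b·d + 2·c - 5·b - 10·b·c + 25·b^2)·(-7·c + 6·a + 6)·(4·a - 8 - 8·c)    [distributive law]
= (126·a·c^2 - 108·a^2·c - 108·a·c - 315·a·b·c + 270·a^2·b + 270·a·b + 70·c^2·d - 60·a·c·d - 60·c·d - 175·b·c·d + 150·a·b·d + 150·b·d - 14·c^2 + 12·a·c + 12·c + 35·b·c - 30·a·b - 30·b + 70·b·c^2 - 60·a·b·c - 60·b·c - 175·b^2·c + 150·a·b^2 + 150·b^2)·(4·a - 8 - 8·c)    [distributive law]
= (126·a·c^2 - 108·a^2·c - 96·a·c - 375·a·b·c + 270·a^2·b + 240·a·b + 70·c^2·d - 60·a·c·d - 60·c·d - 175·b·c·d + 150·a·b·d + 150·b·d - 14·c^2 + 12·c - 25·b·c - 30·b + 70·b·c^2 - 175·b^2·c + 150·a·b^2 + 150·b^2)·(4·a - 8 - 8·c)    [combine like terms]
= 504·a^2·c^2 - 1008·a·c^2 - 1008·a·c^3 - 432·a^3·c + 864·a^2·c + 864·a^2·c^2 - 384·a^2·c + 768·a·c + 768·a·c^2 - 1500·a^2·b·c + 3000·a·b·c + 3000·a·b·c^2 + 1080·a^3·b - 2160·a^2·b - 2160·a^2·b·c + 960·a^2·b - 1920·a·b - 1920·a·b·c + 280·a·c^2·d - 560·c^2·d - 560·c^3·d - 240·a^2·c·d + 480·a·c·d + 480·a·c^2·d - 240·a·c·d + 480·c·d + 480·c^2·d - 700·a·b·c·d + 1400·b·c·d + 1400·b·c^2·d + 600·a^2·b·d - 1200·a·b·d - 1200·a·b·c·d + 600·a·b·d - 1200·b·d - 1200·b·c·d - 56·a·c^2 + 112·c^2 + 112·c^3 + 48·a·c - 96·c - 96·c^2 - 100·a·b·c + 200·b·c + 200·b·c^2 - 120·a·b + 240·b + 240·b·c + 280·a·b·c^2 - 560·b·c^2 - 560·b·c^3 - 700·a·b^2·c + 1400·b^2·c + 1400·b^2·c^2 + 600·a^2·b^2 - 1200·a·b^2 - 1200·a·b^2·c + 600·a·b^2 - 1200·b^2 - 1200·b^2·c    [distributive law]
= 1368·a^2·c^2 - 296·a·c^2 - 1008·a·c^3 - 432·a^3·c + 480·a^2·c + 816·a·c - 3660·a^2·b·c + 980·a·b·c + 3280·a·b·c^2 + 1080·a^3·b - 1200·a^2·b - 2040·a·b + 760·a·c^2·d - 80·c^2·d - 560·c^3·d - 240·a^2·c·d + 240·a·c·d + 480·c·d - 1900·a·b·c·d + 200·b·c·d + 1400·b·c^2·d + 600·a^2·b·d - 600·a·b·d - 1200·b·d + 16·c^2 + 112·c^3 - 96·c + 440·b·c - 360·b·c^2 + 240·b - 560·b·c^3 - 1900·a·b^2·c + 200·b^2·c + 1400·b^2·c^2 + 600·a^2·b^2 - 600·a·b^2 - 1200·b^2    [combine like terms]

1368·a^2·c^2 - 296·a·c^2 - 1008·a·c^3 - 432·a^3·c + 480·a^2·c + 816·a·c - 3660·a^2·b·c + 980·a·b·c + 3280·a·b·c^2 + 1080·a^3·b - 1200·a^2·b - 2040·a·b + 760·a·c^2·d - 80·c^2·d - 560·c^3·d - 240·a^2·c·d + 240·a·c·d + 480·c·d - 1900·a·b·c·d + 200·b·c·d + 1400·b·c^2·d + 600·a^2·b·d - 600·a·b·d - 1200·b·d + 16·c^2 + 112·c^3 - 96·c + 440·b·c - 360·b·c^2 + 240·b - 560·b·c^3 - 1900·a·b^2·c + 200·b^2·c + 1400·b^2·c^2 + 600·a^2·b^2 - 600·a·b^2 - 1200·b^2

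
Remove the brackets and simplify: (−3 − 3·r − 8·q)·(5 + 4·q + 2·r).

(−3 − 3·r − 8·q)·(5 + 4·q + 2·r)
= −15 − 12·q − 6·r − 15·r − 12·q·r − 6·r^2 − 40·q − 32·q^2 − 16·q·r    [distributive law]
= −15 − 52·q − 21·r − 28·q·r − 6·r^2 − 32·q^2    [combine like terms]

−15 − 52·q − 21·r − 28·q·r − 6·r^2 − 32·q^2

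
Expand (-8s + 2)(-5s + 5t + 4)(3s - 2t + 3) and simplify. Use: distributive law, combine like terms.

(-8s + 2)(-5s + 5t + 4)(3s - 2t + 3)
= (40s^2 - 40st - 32s - 10s + 10t + 8)(3s - 2t + 3)    [distributive law]
= (40s^2 - 40st - 42s + 10t + 8)(3s - 2t + 3)    [combine like terms]
= 120s^3 - 80s^2t + 120s^2 - 120s^2t + 80st^2 - 120st - 126s^2 + 84st - 126s + 30st - 20t^2 + 30t + 24s - 16t + 24    [distributive law]
= 120s^3 - 200s^2t - 6s^2 + 80st^2 - 6st - 102s - 20t^2 + 14t + 24    [combine like terms]

120s^3 - 200s^2t - 6s^2 + 80st^2 - 6st - 102s - 20t^2 + 14t + 24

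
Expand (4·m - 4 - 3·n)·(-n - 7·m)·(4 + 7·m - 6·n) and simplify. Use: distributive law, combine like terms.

(4·m - 4 - 3·n)·(-n - 7·m)·(4 + 7·m - 6·n)
= (-4·m·n - 28·m^2 + 4·n + 28·m + 3·n^2 + 21·m·n)·(4 + 7·m - 6·n)    [distributive law]
= (17·m·n - 28·m^2 + 4·n + 28·m + 3·n^2)·(4 + 7·m - 6·n)    [combine like terms]
= 68·m·n + 119·m^2·n - 102·m·n^2 - 112·m^2 - 196·m^3 + 168·m^2·n + 16·n + 28·m·n - 24·n^2 + 112·m + 196·m^2 - 168·m·n + 12·n^2 + 21·m·n^2 - 18·n^3    [distributive law]
= -72·m·n + 287·m^2·n - 81·m·n^2 + 84·m^2 - 196·m^3 + 16·n - 12·n^2 + 112·m - 18·n^3    [combine like terms]

-72·m·n + 287·m^2·n - 81·m·n^2 + 84·m^2 - 196·m^3 + 16·n - 12·n^2 + 112·m - 18·n^3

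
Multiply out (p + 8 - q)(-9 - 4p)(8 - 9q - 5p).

32p + 356pq + 173p² + 16p²q + 20p³ - 576 + 720q - 81q² - 36pq²

(p + 8 - q)(-9 - 4p)(8 - 9q - 5p)
= (-9p - 4p² - 72 - 32p + 9q + 4pq)(8 - 9q - 5p)    [distributive law]
= (-41p - 4p² - 72 + 9q + 4pq)(8 - 9q - 5p)    [combine like terms]
= -328p + 369pq + 205p² - 32p² + 36p²q + 20p³ - 576 + 648q + 360p + 72q - 81q² - 45pq + 32pq - 36pq² - 20p²q    [distributive law]
= 32p + 356pq + 173p² + 16p²q + 20p³ - 576 + 720q - 81q² - 36pq²    [combine like terms]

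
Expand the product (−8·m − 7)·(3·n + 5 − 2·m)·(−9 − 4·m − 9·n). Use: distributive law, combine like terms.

534·m·n − 48·m^2·n + 216·m·n^2 + 374·m − 40·m^2 − 64·m^3 + 504·n + 189·n^2 + 315

(−8·m − 7)·(3·n + 5 − 2·m)·(−9 − 4·m − 9·n)
= (−24·m·n − 40·m + 16·m^2 − 21·n − 35 + 14·m)·(−9 − 4·m − 9·n)    [distributive law]
= (−24·m·n − 26·m + 16·m^2 − 21·n − 35)·(−9 − 4·m − 9·n)    [combine like terms]
= 216·m·n + 96·m^2·n + 216·m·n^2 + 234·m + 104·m^2 + 234·m·n − 144·m^2 − 64·m^3 − 144·m^2·n + 189·n + 84·m·n + 189·n^2 + 315 + 140·m + 315·n    [distributive law]
= 534·m·n − 48·m^2·n + 216·m·n^2 + 374·m − 40·m^2 − 64·m^3 + 504·n + 189·n^2 + 315    [combine like terms]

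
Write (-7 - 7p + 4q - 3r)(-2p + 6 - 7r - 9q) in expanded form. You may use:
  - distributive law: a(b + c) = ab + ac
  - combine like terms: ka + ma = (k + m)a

-28p - 42 + 31r + 87q + 14p^2 + 55pr + 55pq - qr - 36q^2 + 21r^2

(-7 - 7p + 4q - 3r)(-2p + 6 - 7r - 9q)
= 14p - 42 + 49r + 63q + 14p^2 - 42p + 49pr + 63pq - 8pq + 24q - 28qr - 36q^2 + 6pr - 18r + 21r^2 + 27qr    [distributive law]
= -28p - 42 + 31r + 87q + 14p^2 + 55pr + 55pq - qr - 36q^2 + 21r^2    [combine like terms]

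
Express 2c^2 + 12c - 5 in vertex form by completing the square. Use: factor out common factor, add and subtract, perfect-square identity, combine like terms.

2(c + 3)^2 - 23

2c^2 + 12c - 5
= 2(c^2 + 6c) - 5    [factor out 2 from the c-terms]
= 2(c^2 + 6c + 9 - 9) - 5    [add and subtract 9 inside the bracket]
= 2(c + 3)^2 - 18 - 5    [perfect-square identity]
= 2(c + 3)^2 - 23    [combine constants]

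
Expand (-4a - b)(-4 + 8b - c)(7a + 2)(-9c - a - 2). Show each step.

(-4a - b)(-4 + 8b - c)(7a + 2)(-9c - a - 2)
= (16a - 32ab + 4ac + 4b - 8b^2 + bc)(7a + 2)(-9c - a - 2)    [distributive law]
= (112a^2 + 32a - 224a^2b - 64ab + 28a^2c + 8ac + 28ab + 8b - 56ab^2 - 16b^2 + 7abc + 2bc)(-9c - a - 2)    [distributive law]
= (112a^2 + 32a - 224a^2b - 36ab + 28a^2c + 8ac + 8b - 56ab^2 - 16b^2 + 7abc + 2bc)(-9c - a - 2)    [combine like terms]
= -1008a^2c - 112a^3 - 224a^2 - 288ac - 32a^2 - 64a + 2016a^2bc + 224a^3b + 448a^2b + 324abc + 36a^2b + 72ab - 252a^2c^2 - 28a^3c - 56a^2c - 72ac^2 - 8a^2c - 16ac - 72bc - 8ab - 16b + 504ab^2c + 56a^2b^2 + 112ab^2 + 144b^2c + 16ab^2 + 32b^2 - 63abc^2 - 7a^2bc - 14abc - 18bc^2 - 2abc - 4bc    [distributive law]
= -1072a^2c - 112a^3 - 256a^2 - 304ac - 64a + 2009a^2bc + 224a^3b + 484a^2b + 308abc + 64ab - 252a^2c^2 - 28a^3c - 72ac^2 - 76bc - 16b + 504ab^2c + 56a^2b^2 + 128ab^2 + 144b^2c + 32b^2 - 63abc^2 - 18bc^2    [combine like terms]

-1072a^2c - 112a^3 - 256a^2 - 304ac - 64a + 2009a^2bc + 224a^3b + 484a^2b + 308abc + 64ab - 252a^2c^2 - 28a^3c - 72ac^2 - 76bc - 16b + 504ab^2c + 56a^2b^2 + 128ab^2 + 144b^2c + 32b^2 - 63abc^2 - 18bc^2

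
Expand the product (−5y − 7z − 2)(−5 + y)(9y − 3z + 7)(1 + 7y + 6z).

1929y^2 + 1159y^3 + 2363y^2z + 3208yz + 468yz^2 + 741y − 315y^4 − 606y^3z − 141y^2z^2 + 1185z^2 − 630z^3 + 635z + 126yz^3 + 70

(−5y − 7z − 2)(−5 + y)(9y − 3z + 7)(1 + 7y + 6z)
= (25y − 5y^2 + 35z − 7yz + 10 − 2y)(9y − 3z + 7)(1 + 7y + 6z)    [distributive law]
= (23y − 5y^2 + 35z − 7yz + 10)(9y − 3z + 7)(1 + 7y + 6z)    [combine like terms]
= (207y^2 − 69yz + 161y − 45y^3 + 15y^2z − 35y^2 + 315yz − 105z^2 + 245z − 63y^2z + 21yz^2 − 49yz + 90y − 30z + 70)(1 + 7y + 6z)    [distributive law]
= (172y^2 + 197yz + 251y − 45y^3 − 48y^2z − 105z^2 + 215z + 21yz^2 + 70)(1 + 7y + 6z)    [combine like terms]
= 172y^2 + 1204y^3 + 1032y^2z + 197yz + 1379y^2z + 1182yz^2 + 251y + 1757y^2 + 1506yz − 45y^3 − 315y^4 − 270y^3z − 48y^2z − 336y^3z − 288y^2z^2 − 105z^2 − 735yz^2 − 630z^3 + 215z + 1505yz + 1290z^2 + 21yz^2 + 147y^2z^2 + 126yz^3 + 70 + 490y + 420z    [distributive law]
= 1929y^2 + 1159y^3 + 2363y^2z + 3208yz + 468yz^2 + 741y − 315y^4 − 606y^3z − 141y^2z^2 + 1185z^2 − 630z^3 + 635z + 126yz^3 + 70    [combine like terms]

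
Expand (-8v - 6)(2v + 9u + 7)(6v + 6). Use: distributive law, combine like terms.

(-8v - 6)(2v + 9u + 7)(6v + 6)
= (-16v^2 - 72uv - 56v - 12v - 54u - 42)(6v + 6)    [distributive law]
= (-16v^2 - 72uv - 68v - 54u - 42)(6v + 6)    [combine like terms]
= -96v^3 - 96v^2 - 432uv^2 - 432uv - 408v^2 - 408v - 324uv - 324u - 252v - 252    [distributive law]
= -96v^3 - 504v^2 - 432uv^2 - 756uv - 660v - 324u - 252    [combine like terms]

-96v^3 - 504v^2 - 432uv^2 - 756uv - 660v - 324u - 252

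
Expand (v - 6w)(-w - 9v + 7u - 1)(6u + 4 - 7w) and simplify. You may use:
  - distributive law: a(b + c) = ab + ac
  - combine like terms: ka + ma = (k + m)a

269uvw + 219vw - 371vw^2 - 54uv^2 - 36v^2 + 63v^2w + 42u^2v + 22uv - 4v + 330uw^2 - 18w^2 - 42w^3 - 252u^2w - 132uw + 24w

(v - 6w)(-w - 9v + 7u - 1)(6u + 4 - 7w)
= (-vw - 9v^2 + 7uv - v + 6w^2 + 54vw - 42uw + 6w)(6u + 4 - 7w)    [distributive law]
= (53vw - 9v^2 + 7uv - v + 6w^2 - 42uw + 6w)(6u + 4 - 7w)    [combine like terms]
= 318uvw + 212vw - 371vw^2 - 54uv^2 - 36v^2 + 63v^2w + 42u^2v + 28uv - 49uvw - 6uv - 4v + 7vw + 36uw^2 + 24w^2 - 42w^3 - 252u^2w - 168uw + 294uw^2 + 36uw + 24w - 42w^2    [distributive law]
= 269uvw + 219vw - 371vw^2 - 54uv^2 - 36v^2 + 63v^2w + 42u^2v + 22uv - 4v + 330uw^2 - 18w^2 - 42w^3 - 252u^2w - 132uw + 24w    [combine like terms]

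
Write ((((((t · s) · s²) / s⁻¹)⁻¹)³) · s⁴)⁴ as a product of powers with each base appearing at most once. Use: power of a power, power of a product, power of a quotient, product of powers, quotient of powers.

((((((t · s) · s²) / s⁻¹)⁻¹)³) · s⁴)⁴
= ((((((t · s) · s²) / s⁻¹)⁻¹)³)⁴) · ((s⁴)⁴)    [power of a product]
= (((((t · s) · s²) / s⁻¹)⁻¹)¹²) · ((s⁴)⁴)    [power of a power]
= ((((t · s) · s²) / s⁻¹)⁻¹²) · ((s⁴)⁴)    [power of a power]
= ((((t · s) · s²)⁻¹²) / ((s⁻¹)⁻¹²)) · ((s⁴)⁴)    [power of a quotient]
= ((((t · s)⁻¹²) · ((s²)⁻¹²)) / ((s⁻¹)⁻¹²)) · ((s⁴)⁴)    [power of a product]
= ((((t⁻¹²) · (s⁻¹²)) · ((s²)⁻¹²)) / ((s⁻¹)⁻¹²)) · ((s⁴)⁴)    [power of a product]
= (((t⁻¹² · s⁻¹²) · s⁻²⁴) / ((s⁻¹)⁻¹²)) · ((s⁴)⁴)    [power of a power]
= (((t⁻¹² · s⁻¹²) · s⁻²⁴) / s¹²) · ((s⁴)⁴)    [power of a power]
= (((t⁻¹² · s⁻¹²) · s⁻²⁴) / s¹²) · s¹⁶    [power of a power]
= s⁻³²t⁻¹²    [quotient of powers; product of powers]

s⁻³²t⁻¹²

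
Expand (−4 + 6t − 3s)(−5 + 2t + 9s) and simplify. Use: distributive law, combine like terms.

(−4 + 6t − 3s)(−5 + 2t + 9s)
= 20 − 8t − 36s − 30t + 12t^2 + 54st + 15s − 6st − 27s^2    [distributive law]
= 20 − 38t − 21s + 12t^2 + 48st − 27s^2    [combine like terms]

20 − 38t − 21s + 12t^2 + 48st − 27s^2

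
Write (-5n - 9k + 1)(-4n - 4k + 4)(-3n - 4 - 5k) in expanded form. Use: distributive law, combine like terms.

(-5n - 9k + 1)(-4n - 4k + 4)(-3n - 4 - 5k)
= (20n^2 + 20kn - 20n + 36kn + 36k^2 - 36k - 4n - 4k + 4)(-3n - 4 - 5k)    [distributive law]
= (20n^2 + 56kn - 24n + 36k^2 - 40k + 4)(-3n - 4 - 5k)    [combine like terms]
= -60n^3 - 80n^2 - 100kn^2 - 168kn^2 - 224kn - 280k^2n + 72n^2 + 96n + 120kn - 108k^2n - 144k^2 - 180k^3 + 120kn + 160k + 200k^2 - 12n - 16 - 20k    [distributive law]
= -60n^3 - 8n^2 - 268kn^2 + 16kn - 388k^2n + 84n + 56k^2 - 180k^3 + 140k - 16    [combine like terms]

-60n^3 - 8n^2 - 268kn^2 + 16kn - 388k^2n + 84n + 56k^2 - 180k^3 + 140k - 16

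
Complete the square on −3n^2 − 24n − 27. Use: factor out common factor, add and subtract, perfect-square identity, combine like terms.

−3n^2 − 24n − 27
= −3(n^2 + 8n) − 27    [factor out -3 from the n-terms]
= −3(n^2 + 8n + 16 − 16) − 27    [add and subtract 16 inside the bracket]
= −3(n + 4)^2 + 48 − 27    [perfect-square identity]
= −3(n + 4)^2 + 21    [combine constants]

−3(n + 4)^2 + 21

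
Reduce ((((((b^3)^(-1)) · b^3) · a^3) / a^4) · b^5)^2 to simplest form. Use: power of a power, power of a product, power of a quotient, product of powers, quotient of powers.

((((((b^3)^(-1)) · b^3) · a^3) / a^4) · b^5)^2
= ((((((b^3)^(-1)) · b^3) · a^3) / a^4)^2) · ((b^5)^2)    [power of a product]
= ((((((b^3)^(-1)) · b^3) · a^3)^2) / ((a^4)^2)) · ((b^5)^2)    [power of a quotient]
= ((((((b^3)^(-1)) · b^3)^2) · ((a^3)^2)) / ((a^4)^2)) · ((b^5)^2)    [power of a product]
= ((((((b^3)^(-1))^2) · ((b^3)^2)) · ((a^3)^2)) / ((a^4)^2)) · ((b^5)^2)    [power of a product]
= (((((b^3)^(-2)) · ((b^3)^2)) · ((a^3)^2)) / ((a^4)^2)) · ((b^5)^2)    [power of a power]
= (((b^(-6) · ((b^3)^2)) · ((a^3)^2)) / ((a^4)^2)) · ((b^5)^2)    [power of a power]
= (((b^(-6) · b^6) · ((a^3)^2)) / ((a^4)^2)) · ((b^5)^2)    [power of a power]
= ((b^0 · ((a^3)^2)) / ((a^4)^2)) · ((b^5)^2)    [product of powers]
= ((b^0 · a^6) / ((a^4)^2)) · ((b^5)^2)    [power of a power]
= ((b^0 · a^6) / a^8) · ((b^5)^2)    [power of a power]
= ((b^0 · a^6) / a^8) · b^10    [power of a power]
= a^(-2)b^10    [quotient of powers; product of powers]

a^(-2)b^10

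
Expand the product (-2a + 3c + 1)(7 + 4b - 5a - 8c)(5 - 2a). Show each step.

-109a + 88a^2 - 48ab + 16a^2b - 20a^3 - 21ac - 2a^2c + 65c + 60bc - 24abc - 120c^2 + 48ac^2 + 35 + 20b

(-2a + 3c + 1)(7 + 4b - 5a - 8c)(5 - 2a)
= (-14a - 8ab + 10a^2 + 16ac + 21c + 12bc - 15ac - 24c^2 + 7 + 4b - 5a - 8c)(5 - 2a)    [distributive law]
= (-19a - 8ab + 10a^2 + ac + 13c + 12bc - 24c^2 + 7 + 4b)(5 - 2a)    [combine like terms]
= -95a + 38a^2 - 40ab + 16a^2b + 50a^2 - 20a^3 + 5ac - 2a^2c + 65c - 26ac + 60bc - 24abc - 120c^2 + 48ac^2 + 35 - 14a + 20b - 8ab    [distributive law]
= -109a + 88a^2 - 48ab + 16a^2b - 20a^3 - 21ac - 2a^2c + 65c + 60bc - 24abc - 120c^2 + 48ac^2 + 35 + 20b    [combine like terms]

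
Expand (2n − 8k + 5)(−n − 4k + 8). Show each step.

(2n − 8k + 5)(−n − 4k + 8)
= −2n^2 − 8kn + 16n + 8kn + 32k^2 − 64k − 5n − 20k + 40    [distributive law]
= −2n^2 + 11n + 32k^2 − 84k + 40    [combine like terms]

−2n^2 + 11n + 32k^2 − 84k + 40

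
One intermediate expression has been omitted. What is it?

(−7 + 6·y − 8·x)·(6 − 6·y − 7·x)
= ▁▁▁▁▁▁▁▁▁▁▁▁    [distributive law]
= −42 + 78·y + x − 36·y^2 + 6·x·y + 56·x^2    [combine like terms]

After distributive law, the bracketed line is:

−42 + 42·y + 49·x + 36·y − 36·y^2 − 42·x·y − 48·x + 48·x·y + 56·x^2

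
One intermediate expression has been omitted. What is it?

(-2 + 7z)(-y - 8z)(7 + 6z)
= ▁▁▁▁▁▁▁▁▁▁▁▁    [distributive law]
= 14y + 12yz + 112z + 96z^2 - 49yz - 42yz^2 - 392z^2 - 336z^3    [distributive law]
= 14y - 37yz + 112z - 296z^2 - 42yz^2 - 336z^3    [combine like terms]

By distributive law:

(2y + 16z - 7yz - 56z^2)(7 + 6z)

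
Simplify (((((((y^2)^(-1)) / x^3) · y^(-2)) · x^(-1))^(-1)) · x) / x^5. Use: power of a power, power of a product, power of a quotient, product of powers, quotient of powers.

(((((((y^2)^(-1)) / x^3) · y^(-2)) · x^(-1))^(-1)) · x) / x^5
= (((((((y^2)^(-1)) / x^3) · y^(-2))^(-1)) · ((x^(-1))^(-1))) · x) / x^5    [power of a product]
= (((((((y^2)^(-1)) / x^3)^(-1)) · ((y^(-2))^(-1))) · ((x^(-1))^(-1))) · x) / x^5    [power of a product]
= (((((((y^2)^(-1))^(-1)) / ((x^3)^(-1))) · ((y^(-2))^(-1))) · ((x^(-1))^(-1))) · x) / x^5    [power of a quotient]
= ((((((y^2)^1) / ((x^3)^(-1))) · ((y^(-2))^(-1))) · ((x^(-1))^(-1))) · x) / x^5    [power of a power]
= ((((y^2 / ((x^3)^(-1))) · ((y^(-2))^(-1))) · ((x^(-1))^(-1))) · x) / x^5    [power of a power]
= ((((y^2 / x^(-3)) · ((y^(-2))^(-1))) · ((x^(-1))^(-1))) · x) / x^5    [power of a power]
= ((((y^2 / x^(-3)) · y^2) · ((x^(-1))^(-1))) · x) / x^5    [power of a power]
= ((((y^2 / x^(-3)) · y^2) · x) · x) / x^5    [power of a power]
= y^4    [quotient of powers; product of powers]

y^4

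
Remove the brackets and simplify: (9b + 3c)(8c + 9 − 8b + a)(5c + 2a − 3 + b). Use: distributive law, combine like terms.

264bc² + 144abc + 288bc − 312b²c + 135ab − 243b + 297b² − 135ab² − 72b³ + 18a²b + 120c³ + 63ac² + 63c² + 45ac − 81c + 6a²c

(9b + 3c)(8c + 9 − 8b + a)(5c + 2a − 3 + b)
= (72bc + 81b − 72b² + 9ab + 24c² + 27c − 24bc + 3ac)(5c + 2a − 3 + b)    [distributive law]
= (48bc + 81b − 72b² + 9ab + 24c² + 27c + 3ac)(5c + 2a − 3 + b)    [combine like terms]
= 240bc² + 96abc − 144bc + 48b²c + 405bc + 162ab − 243b + 81b² − 360b²c − 144ab² + 216b² − 72b³ + 45abc + 18a²b − 27ab + 9ab² + 120c³ + 48ac² − 72c² + 24bc² + 135c² + 54ac − 81c + 27bc + 15ac² + 6a²c − 9ac + 3abc    [distributive law]
= 264bc² + 144abc + 288bc − 312b²c + 135ab − 243b + 297b² − 135ab² − 72b³ + 18a²b + 120c³ + 63ac² + 63c² + 45ac − 81c + 6a²c    [combine like terms]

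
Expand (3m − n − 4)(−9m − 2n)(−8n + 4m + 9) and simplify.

228m²n − 108m³ − 99m² − 16mn² − 229mn − 16n³ − 46n² + 324m + 72n

(3m − n − 4)(−9m − 2n)(−8n + 4m + 9)
= (−27m² − 6mn + 9mn + 2n² + 36m + 8n)(−8n + 4m + 9)    [distributive law]
= (−27m² + 3mn + 2n² + 36m + 8n)(−8n + 4m + 9)    [combine like terms]
= 216m²n − 108m³ − 243m² − 24mn² + 12m²n + 27mn − 16n³ + 8mn² + 18n² − 288mn + 144m² + 324m − 64n² + 32mn + 72n    [distributive law]
= 228m²n − 108m³ − 99m² − 16mn² − 229mn − 16n³ − 46n² + 324m + 72n    [combine like terms]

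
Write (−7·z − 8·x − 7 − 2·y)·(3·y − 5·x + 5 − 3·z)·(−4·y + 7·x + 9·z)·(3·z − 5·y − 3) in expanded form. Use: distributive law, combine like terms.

1113·y^2·z^2 + 42·y^3·z + 1469·y^2·z − 4791·x·y·z^2 + 2377·x·y^2·z + 1525·x·y·z − 1602·y·z^3 + 618·y·z^2 + 2319·x^2·z^2 − 4639·x^2·y·z − 2424·x^2·z + 2034·x·z^3 − 2463·x·z^2 + 2664·y·z − 306·x·z − 945·z^3 − 567·z^2 + 567·z^4 − 70·x·y^3 + 943·x·y^2 + 1290·x^2·y^2 + 949·x^2·y + 840·x^3·z − 1400·x^3·y − 840·x^3 + 1816·x·y + 105·x^2 − 692·y^3 − 1072·y^2 − 420·y + 735·x + 945·z − 120·y^4

(−7·z − 8·x − 7 − 2·y)·(3·y − 5·x + 5 − 3·z)·(−4·y + 7·x + 9·z)·(3·z − 5·y − 3)
= (−21·y·z + 35·x·z − 35·z + 21·z^2 − 24·x·y + 40·x^2 − 40·x + 24·x·z − 21·y + 35·x − 35 + 21·z − 6·y^2 + 10·x·y − 10·y + 6·y·z)·(−4·y + 7·x + 9·z)·(3·z − 5·y − 3)    [distributive law]
= (−15·y·z + 59·x·z − 14·z + 21·z^2 − 14·x·y + 40·x^2 − 5·x − 31·y − 35 − 6·y^2)·(−4·y + 7·x + 9·z)·(3·z − 5·y − 3)    [combine like terms]
= (60·y^2·z − 105·x·y·z − 135·y·z^2 − 236·x·y·z + 413·x^2·z + 531·x·z^2 + 56·y·z − 98·x·z − 126·z^2 − 84·y·z^2 + 147·x·z^2 + 189·z^3 + 56·x·y^2 − 98·x^2·y − 126·x·y·z − 160·x^2·y + 280·x^3 + 360·x^2·z + 20·x·y − 35·x^2 − 45·x·z + 124·y^2 − 217·x·y − 279·y·z + 140·y − 245·x − 315·z + 24·y^3 − 42·x·y^2 − 54·y^2·z)·(3·z − 5·y − 3)    [distributive law]
= (6·y^2·z − 467·x·y·z − 219·y·z^2 + 773·x^2·z + 678·x·z^2 − 223·y·z − 143·x·z − 126·z^2 + 189·z^3 + 14·x·y^2 − 258·x^2·y + 280·x^3 − 197·x·y − 35·x^2 + 124·y^2 + 140·y − 245·x − 315·z + 24·y^3)·(3·z − 5·y − 3)    [combine like terms]
= 18·y^2·z^2 − 30·y^3·z − 18·y^2·z − 1401·x·y·z^2 + 2335·x·y^2·z + 1401·x·y·z − 657·y·z^3 + 1095·y^2·z^2 + 657·y·z^2 + 2319·x^2·z^2 − 3865·x^2·y·z − 2319·x^2·z + 2034·x·z^3 − 3390·x·y·z^2 − 2034·x·z^2 − 669·y·z^2 + 1115·y^2·z + 669·y·z − 429·x·z^2 + 715·x·y·z + 429·x·z − 378·z^3 + 630·y·z^2 + 378·z^2 + 567·z^4 − 945·y·z^3 − 567·z^3 + 42·x·y^2·z − 70·x·y^3 − 42·x·y^2 − 774·x^2·y·z + 1290·x^2·y^2 + 774·x^2·y + 840·x^3·z − 1400·x^3·y − 840·x^3 − 591·x·y·z + 985·x·y^2 + 591·x·y − 105·x^2·z + 175·x^2·y + 105·x^2 + 372·y^2·z − 620·y^3 − 372·y^2 + 420·y·z − 700·y^2 − 420·y − 735·x·z + 1225·x·y + 735·x − 945·z^2 + 1575·y·z + 945·z + 72·y^3·z − 120·y^4 − 72·y^3    [distributive law]
= 1113·y^2·z^2 + 42·y^3·z + 1469·y^2·z − 4791·x·y·z^2 + 2377·x·y^2·z + 1525·x·y·z − 1602·y·z^3 + 618·y·z^2 + 2319·x^2·z^2 − 4639·x^2·y·z − 2424·x^2·z + 2034·x·z^3 − 2463·x·z^2 + 2664·y·z − 306·x·z − 945·z^3 − 567·z^2 + 567·z^4 − 70·x·y^3 + 943·x·y^2 + 1290·x^2·y^2 + 949·x^2·y + 840·x^3·z − 1400·x^3·y − 840·x^3 + 1816·x·y + 105·x^2 − 692·y^3 − 1072·y^2 − 420·y + 735·x + 945·z − 120·y^4    [combine like terms]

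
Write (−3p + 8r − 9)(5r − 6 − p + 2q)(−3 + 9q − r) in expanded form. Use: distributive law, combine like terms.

42pr − 201pqr + 23pr² − 81p + 261pq − 9p² + 27p²q − 3p²r − 54pq² − 27r² + 344qr² − 40r³ + 225r − 867qr + 144q²r − 162 + 540q − 162q²

(−3p + 8r − 9)(5r − 6 − p + 2q)(−3 + 9q − r)
= (−15pr + 18p + 3p² − 6pq + 40r² − 48r − 8pr + 16qr − 45r + 54 + 9p − 18q)(−3 + 9q − r)    [distributive law]
= (−23pr + 27p + 3p² − 6pq + 40r² − 93r + 16qr + 54 − 18q)(−3 + 9q − r)    [combine like terms]
= 69pr − 207pqr + 23pr² − 81p + 243pq − 27pr − 9p² + 27p²q − 3p²r + 18pq − 54pq² + 6pqr − 120r² + 360qr² − 40r³ + 279r − 837qr + 93r² − 48qr + 144q²r − 16qr² − 162 + 486q − 54r + 54q − 162q² + 18qr    [distributive law]
= 42pr − 201pqr + 23pr² − 81p + 261pq − 9p² + 27p²q − 3p²r − 54pq² − 27r² + 344qr² − 40r³ + 225r − 867qr + 144q²r − 162 + 540q − 162q²    [combine like terms]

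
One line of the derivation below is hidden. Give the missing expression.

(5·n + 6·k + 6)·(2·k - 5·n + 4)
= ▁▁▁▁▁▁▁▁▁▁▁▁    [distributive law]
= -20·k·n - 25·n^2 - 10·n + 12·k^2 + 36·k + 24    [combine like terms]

Applying distributive law to the line above:

10·k·n - 25·n^2 + 20·n + 12·k^2 - 30·k·n + 24·k + 12·k - 30·n + 24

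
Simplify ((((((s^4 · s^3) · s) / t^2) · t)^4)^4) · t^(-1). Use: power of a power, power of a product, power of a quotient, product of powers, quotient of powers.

s^128t^(-17)

((((((s^4 · s^3) · s) / t^2) · t)^4)^4) · t^(-1)
= (((((s^4 · s^3) · s) / t^2) · t)^16) · t^(-1)    [power of a power]
= (((((s^4 · s^3) · s) / t^2)^16) · (t^16)) · t^(-1)    [power of a product]
= (((((s^4 · s^3) · s)^16) / ((t^2)^16)) · (t^16)) · t^(-1)    [power of a quotient]
= (((((s^4 · s^3)^16) · (s^16)) / ((t^2)^16)) · (t^16)) · t^(-1)    [power of a product]
= ((((((s^4)^16) · ((s^3)^16)) · (s^16)) / ((t^2)^16)) · (t^16)) · t^(-1)    [power of a product]
= ((((s^64 · ((s^3)^16)) · (s^16)) / ((t^2)^16)) · (t^16)) · t^(-1)    [power of a power]
= ((((s^64 · s^48) · (s^16)) / ((t^2)^16)) · (t^16)) · t^(-1)    [power of a power]
= (((s^112 · (s^16)) / ((t^2)^16)) · (t^16)) · t^(-1)    [product of powers]
= ((s^128 / ((t^2)^16)) · (t^16)) · t^(-1)    [product of powers]
= ((s^128 / t^32) · (t^16)) · t^(-1)    [power of a power]
= s^128t^(-17)    [quotient of powers; product of powers]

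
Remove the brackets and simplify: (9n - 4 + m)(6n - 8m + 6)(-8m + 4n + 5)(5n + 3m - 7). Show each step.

(9n - 4 + m)(6n - 8m + 6)(-8m + 4n + 5)(5n + 3m - 7)
= (54n² - 72mn + 54n - 24n + 32m - 24 + 6mn - 8m² + 6m)(-8m + 4n + 5)(5n + 3m - 7)    [distributive law]
= (54n² - 66mn + 30n + 38m - 24 - 8m²)(-8m + 4n + 5)(5n + 3m - 7)    [combine like terms]
= (-432mn² + 216n³ + 270n² + 528m²n - 264mn² - 330mn - 240mn + 120n² + 150n - 304m² + 152mn + 190m + 192m - 96n - 120 + 64m³ - 32m²n - 40m²)(5n + 3m - 7)    [distributive law]
= (-696mn² + 216n³ + 390n² + 496m²n - 418mn + 54n - 344m² + 382m - 120 + 64m³)(5n + 3m - 7)    [combine like terms]
= -3480mn³ - 2088m²n² + 4872mn² + 1080n⁴ + 648mn³ - 1512n³ + 1950n³ + 1170mn² - 2730n² + 2480m²n² + 1488m³n - 3472m²n - 2090mn² - 1254m²n + 2926mn + 270n² + 162mn - 378n - 1720m²n - 1032m³ + 2408m² + 1910mn + 1146m² - 2674m - 600n - 360m + 840 + 320m³n + 192m⁴ - 448m³    [distributive law]
= -2832mn³ + 392m²n² + 3952mn² + 1080n⁴ + 438n³ - 2460n² + 1808m³n - 6446m²n + 4998mn - 978n - 1480m³ + 3554m² - 3034m + 840 + 192m⁴    [combine like terms]

-2832mn³ + 392m²n² + 3952mn² + 1080n⁴ + 438n³ - 2460n² + 1808m³n - 6446m²n + 4998mn - 978n - 1480m³ + 3554m² - 3034m + 840 + 192m⁴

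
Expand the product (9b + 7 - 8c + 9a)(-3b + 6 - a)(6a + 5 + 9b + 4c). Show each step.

(9b + 7 - 8c + 9a)(-3b + 6 - a)(6a + 5 + 9b + 4c)
= (-27b^2 + 54b - 9ab - 21b + 42 - 7a + 24bc - 48c + 8ac - 27ab + 54a - 9a^2)(6a + 5 + 9b + 4c)    [distributive law]
= (-27b^2 + 33b - 36ab + 42 + 47a + 24bc - 48c + 8ac - 9a^2)(6a + 5 + 9b + 4c)    [combine like terms]
= -162ab^2 - 135b^2 - 243b^3 - 108b^2c + 198ab + 165b + 297b^2 + 132bc - 216a^2b - 180ab - 324ab^2 - 144abc + 252a + 210 + 378b + 168c + 282a^2 + 235a + 423ab + 188ac + 144abc + 120bc + 216b^2c + 96bc^2 - 288ac - 240c - 432bc - 192c^2 + 48a^2c + 40ac + 72abc + 32ac^2 - 54a^3 - 45a^2 - 81a^2b - 36a^2c    [distributive law]
= -486ab^2 + 162b^2 - 243b^3 + 108b^2c + 441ab + 543b - 180bc - 297a^2b + 72abc + 487a + 210 - 72c + 237a^2 - 60ac + 96bc^2 - 192c^2 + 12a^2c + 32ac^2 - 54a^3    [combine like terms]

-486ab^2 + 162b^2 - 243b^3 + 108b^2c + 441ab + 543b - 180bc - 297a^2b + 72abc + 487a + 210 - 72c + 237a^2 - 60ac + 96bc^2 - 192c^2 + 12a^2c + 32ac^2 - 54a^3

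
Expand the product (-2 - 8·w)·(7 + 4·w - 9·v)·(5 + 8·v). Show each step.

-70 - 22·v - 320·w - 152·v·w + 144·v² - 160·w² - 256·v·w² + 576·v²·w

(-2 - 8·w)·(7 + 4·w - 9·v)·(5 + 8·v)
= (-14 - 8·w + 18·v - 56·w - 32·w² + 72·v·w)·(5 + 8·v)    [distributive law]
= (-14 - 64·w + 18·v - 32·w² + 72·v·w)·(5 + 8·v)    [combine like terms]
= -70 - 112·v - 320·w - 512·v·w + 90·v + 144·v² - 160·w² - 256·v·w² + 360·v·w + 576·v²·w    [distributive law]
= -70 - 22·v - 320·w - 152·v·w + 144·v² - 160·w² - 256·v·w² + 576·v²·w    [combine like terms]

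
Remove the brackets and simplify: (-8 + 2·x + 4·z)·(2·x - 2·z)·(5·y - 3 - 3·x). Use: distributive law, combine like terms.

(-8 + 2·x + 4·z)·(2·x - 2·z)·(5·y - 3 - 3·x)
= (-16·x + 16·z + 4·x^2 - 4·x·z + 8·x·z - 8·z^2)·(5·y - 3 - 3·x)    [distributive law]
= (-16·x + 16·z + 4·x^2 + 4·x·z - 8·z^2)·(5·y - 3 - 3·x)    [combine like terms]
= -80·x·y + 48·x + 48·x^2 + 80·y·z - 48·z - 48·x·z + 20·x^2·y - 12·x^2 - 12·x^3 + 20·x·y·z - 12·x·z - 12·x^2·z - 40·y·z^2 + 24·z^2 + 24·x·z^2    [distributive law]
= -80·x·y + 48·x + 36·x^2 + 80·y·z - 48·z - 60·x·z + 20·x^2·y - 12·x^3 + 20·x·y·z - 12·x^2·z - 40·y·z^2 + 24·z^2 + 24·x·z^2    [combine like terms]

-80·x·y + 48·x + 36·x^2 + 80·y·z - 48·z - 60·x·z + 20·x^2·y - 12·x^3 + 20·x·y·z - 12·x^2·z - 40·y·z^2 + 24·z^2 + 24·x·z^2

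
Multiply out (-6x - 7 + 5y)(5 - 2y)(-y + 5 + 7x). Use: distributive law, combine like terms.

363xy - 395x - 210x² - 82xy² + 84x²y + 230y - 175 - 89y² + 10y³

(-6x - 7 + 5y)(5 - 2y)(-y + 5 + 7x)
= (-30x + 12xy - 35 + 14y + 25y - 10y²)(-y + 5 + 7x)    [distributive law]
= (-30x + 12xy - 35 + 39y - 10y²)(-y + 5 + 7x)    [combine like terms]
= 30xy - 150x - 210x² - 12xy² + 60xy + 84x²y + 35y - 175 - 245x - 39y² + 195y + 273xy + 10y³ - 50y² - 70xy²    [distributive law]
= 363xy - 395x - 210x² - 82xy² + 84x²y + 230y - 175 - 89y² + 10y³    [combine like terms]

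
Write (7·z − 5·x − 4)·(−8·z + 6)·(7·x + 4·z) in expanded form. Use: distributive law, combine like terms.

−232·x·z² − 224·z³ + 398·x·z + 296·z² + 280·x²·z − 210·x² − 168·x − 96·z

(7·z − 5·x − 4)·(−8·z + 6)·(7·x + 4·z)
= (−56·z² + 42·z + 40·x·z − 30·x + 32·z − 24)·(7·x + 4·z)    [distributive law]
= (−56·z² + 74·z + 40·x·z − 30·x − 24)·(7·x + 4·z)    [combine like terms]
= −392·x·z² − 224·z³ + 518·x·z + 296·z² + 280·x²·z + 160·x·z² − 210·x² − 120·x·z − 168·x − 96·z    [distributive law]
= −232·x·z² − 224·z³ + 398·x·z + 296·z² + 280·x²·z − 210·x² − 168·x − 96·z    [combine like terms]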